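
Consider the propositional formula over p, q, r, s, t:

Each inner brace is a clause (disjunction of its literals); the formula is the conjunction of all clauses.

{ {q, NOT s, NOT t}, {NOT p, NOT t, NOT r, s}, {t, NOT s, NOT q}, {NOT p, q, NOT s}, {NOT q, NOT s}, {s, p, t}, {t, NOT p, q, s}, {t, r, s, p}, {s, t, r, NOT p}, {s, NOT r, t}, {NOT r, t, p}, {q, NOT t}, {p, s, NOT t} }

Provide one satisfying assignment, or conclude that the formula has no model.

p=true, q=true, r=false, s=false, t=true

Try q = true.
The clause (NOT s) is unit, so s = false.
Try p = true.
Try t = true.
The clause (NOT r) is unit, so r = false.
Every clause now holds.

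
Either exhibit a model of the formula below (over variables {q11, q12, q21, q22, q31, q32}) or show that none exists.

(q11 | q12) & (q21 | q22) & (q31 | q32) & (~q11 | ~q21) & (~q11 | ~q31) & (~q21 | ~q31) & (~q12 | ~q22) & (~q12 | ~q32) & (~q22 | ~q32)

Try q11 = 1.
From the singleton clause (~q21), q21 = 0.
From the singleton clause (q22), q22 = 1.
From the singleton clause (~q31), q31 = 0.
From the singleton clause (q32), q32 = 1.
Now (~q32) is unsatisfied and unit — conflict.
Undo q11 and try q11 = 0.
From the singleton clause (q12), q12 = 1.
From the singleton clause (~q22), q22 = 0.
From the singleton clause (q21), q21 = 1.
From the singleton clause (~q31), q31 = 0.
From the singleton clause (q32), q32 = 1.
Now (~q32) is unsatisfied and unit — conflict.
Neither q11 = 1 nor q11 = 0 works.

UNSATISFIABLE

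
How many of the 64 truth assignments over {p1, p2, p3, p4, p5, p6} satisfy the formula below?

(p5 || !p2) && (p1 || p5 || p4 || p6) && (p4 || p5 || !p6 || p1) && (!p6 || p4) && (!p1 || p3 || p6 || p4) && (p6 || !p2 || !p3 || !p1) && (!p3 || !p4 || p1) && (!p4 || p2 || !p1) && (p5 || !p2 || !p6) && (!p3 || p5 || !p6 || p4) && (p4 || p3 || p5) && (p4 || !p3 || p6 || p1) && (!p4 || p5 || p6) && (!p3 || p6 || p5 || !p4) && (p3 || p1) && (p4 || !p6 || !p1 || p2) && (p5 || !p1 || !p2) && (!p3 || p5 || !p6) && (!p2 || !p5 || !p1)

There are 2^6 = 64 truth assignments over (p1, p2, p3, p4, p5, p6).
Split on p1. With p1 = true, the clauses containing p1 are satisfied and !p1 drops from the rest; 2 of the 2^5 = 32 assignments to the other variables satisfy what remains.
With p1 = false, by the same count on the reduced clause set, 0 assignments work.
(One model: p1=T, p2=F, p3=T, p4=F, p5=F, p6=F.)
Total: 2 + 0 = 2.

2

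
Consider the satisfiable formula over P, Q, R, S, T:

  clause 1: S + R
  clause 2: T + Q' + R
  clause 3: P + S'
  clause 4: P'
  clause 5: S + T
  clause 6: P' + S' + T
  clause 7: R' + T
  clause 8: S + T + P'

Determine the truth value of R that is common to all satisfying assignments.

True

Suppose R = 0.
Unit clause (S) forces S = 1.
Unit clause (P) forces P = 1.
Now (P') is unsatisfied and unit — conflict.
So every satisfying assignment has R = True.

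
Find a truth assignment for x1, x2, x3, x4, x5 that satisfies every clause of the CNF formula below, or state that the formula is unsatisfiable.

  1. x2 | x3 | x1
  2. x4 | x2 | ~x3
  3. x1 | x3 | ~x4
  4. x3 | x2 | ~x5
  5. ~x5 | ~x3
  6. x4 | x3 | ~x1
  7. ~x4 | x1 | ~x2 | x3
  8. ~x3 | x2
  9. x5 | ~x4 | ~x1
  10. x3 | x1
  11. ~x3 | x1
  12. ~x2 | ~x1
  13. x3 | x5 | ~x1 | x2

UNSATISFIABLE

Try x5 = 0.
Try x3 = 0.
From the singleton clause (x1), x1 = 1.
From the singleton clause (x4), x4 = 1.
That conflicts with the unit clause (~x4).
Backtrack on x3: now try x3 = 1.
From the singleton clause (x2), x2 = 1.
From the singleton clause (x1), x1 = 1.
That conflicts with the unit clause (~x1).
Either choice for x3 ends in contradiction.
Backtrack on x5: now try x5 = 1.
From the singleton clause (~x3), x3 = 0.
From the singleton clause (x2), x2 = 1.
From the singleton clause (x1), x1 = 1.
That conflicts with the unit clause (~x1).
Either choice for x5 ends in contradiction.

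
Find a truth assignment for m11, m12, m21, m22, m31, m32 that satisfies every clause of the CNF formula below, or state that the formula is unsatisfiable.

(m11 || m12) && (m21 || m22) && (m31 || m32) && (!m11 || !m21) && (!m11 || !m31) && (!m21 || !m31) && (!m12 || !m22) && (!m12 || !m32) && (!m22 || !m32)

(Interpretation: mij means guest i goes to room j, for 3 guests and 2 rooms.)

Case m11 = true:
The clause (!m21) is unit, so m21 = false.
The clause (m22) is unit, so m22 = true.
The clause (!m31) is unit, so m31 = false.
The clause (m32) is unit, so m32 = true.
Now (!m32) is unsatisfied and unit — conflict.
Undo m11 and try m11 = false.
The clause (m12) is unit, so m12 = true.
The clause (!m22) is unit, so m22 = false.
The clause (m21) is unit, so m21 = true.
The clause (!m31) is unit, so m31 = false.
The clause (m32) is unit, so m32 = true.
Now (!m32) is unsatisfied and unit — conflict.
Neither m11 = true nor m11 = false works.

UNSATISFIABLE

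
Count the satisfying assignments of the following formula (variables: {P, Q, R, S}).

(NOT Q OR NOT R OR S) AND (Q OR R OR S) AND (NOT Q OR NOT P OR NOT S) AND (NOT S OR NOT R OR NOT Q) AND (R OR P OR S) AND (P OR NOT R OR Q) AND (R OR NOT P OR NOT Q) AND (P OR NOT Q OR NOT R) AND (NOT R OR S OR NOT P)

There are 2^4 = 16 truth assignments over (P, Q, R, S).
Split on P. With P = true, the clauses containing P are satisfied and NOT P drops from the rest; 2 of the 2^3 = 8 assignments to the other variables satisfy what remains.
With P = false, by the same count on the reduced clause set, 2 assignments work.
Total: 2 + 2 = 4.

4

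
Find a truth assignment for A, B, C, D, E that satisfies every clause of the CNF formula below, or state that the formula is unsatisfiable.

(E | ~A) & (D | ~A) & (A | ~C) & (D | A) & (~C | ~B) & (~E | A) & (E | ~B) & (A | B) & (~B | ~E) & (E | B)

Try E = 1.
Unit clause (A) forces A = 1.
Unit clause (D) forces D = 1.
Unit clause (~B) forces B = 0.
No clause remains; C is free.

A ↦ 1,  B ↦ 0,  C ↦ 0,  D ↦ 1,  E ↦ 1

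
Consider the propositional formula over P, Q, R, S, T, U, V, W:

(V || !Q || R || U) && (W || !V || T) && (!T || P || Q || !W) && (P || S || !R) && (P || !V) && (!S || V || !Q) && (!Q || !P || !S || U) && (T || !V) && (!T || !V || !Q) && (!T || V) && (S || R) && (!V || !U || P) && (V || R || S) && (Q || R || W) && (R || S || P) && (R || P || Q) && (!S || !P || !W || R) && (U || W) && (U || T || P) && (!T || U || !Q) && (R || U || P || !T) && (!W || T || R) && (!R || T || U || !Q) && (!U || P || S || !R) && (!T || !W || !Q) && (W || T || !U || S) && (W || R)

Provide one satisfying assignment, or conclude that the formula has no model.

P: true, Q: false, R: true, S: true, T: true, U: true, V: true, W: true

Try P = true.
Try T = true.
From the singleton clause (V), V = true.
From the singleton clause (!Q), Q = false.
Try S = true.
Try R = true.
Try U = true.
All clauses hold; W can take either value.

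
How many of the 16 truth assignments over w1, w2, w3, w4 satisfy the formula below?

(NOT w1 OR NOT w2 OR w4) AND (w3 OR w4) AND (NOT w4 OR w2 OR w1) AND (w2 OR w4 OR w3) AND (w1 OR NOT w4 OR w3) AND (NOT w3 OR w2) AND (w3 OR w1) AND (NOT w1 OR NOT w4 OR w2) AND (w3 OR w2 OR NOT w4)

There are 2^4 = 16 truth assignments over (w1, w2, w3, w4).
Check each against the 9 clauses (columns in the order w1, w2, w3, w4):
  F F F F  ✗ fails (w3 OR w4)
  F F F T  ✗ fails (NOT w4 OR w2 OR w1)
  F F T F  ✗ fails (NOT w3 OR w2)
  F F T T  ✗ fails (NOT w4 OR w2 OR w1)
  F T F F  ✗ fails (w3 OR w4)
  F T F T  ✗ fails (w1 OR NOT w4 OR w3)
  F T T F  ✓ satisfies all
  F T T T  ✓ satisfies all
  T F F F  ✗ fails (w3 OR w4)
  T F F T  ✗ fails (NOT w1 OR NOT w4 OR w2)
  T F T F  ✗ fails (NOT w3 OR w2)
  T F T T  ✗ fails (NOT w3 OR w2)
  T T F F  ✗ fails (NOT w1 OR NOT w2 OR w4)
  T T F T  ✓ satisfies all
  T T T F  ✗ fails (NOT w1 OR NOT w2 OR w4)
  T T T T  ✓ satisfies all
4 of the 16 rows are models.

4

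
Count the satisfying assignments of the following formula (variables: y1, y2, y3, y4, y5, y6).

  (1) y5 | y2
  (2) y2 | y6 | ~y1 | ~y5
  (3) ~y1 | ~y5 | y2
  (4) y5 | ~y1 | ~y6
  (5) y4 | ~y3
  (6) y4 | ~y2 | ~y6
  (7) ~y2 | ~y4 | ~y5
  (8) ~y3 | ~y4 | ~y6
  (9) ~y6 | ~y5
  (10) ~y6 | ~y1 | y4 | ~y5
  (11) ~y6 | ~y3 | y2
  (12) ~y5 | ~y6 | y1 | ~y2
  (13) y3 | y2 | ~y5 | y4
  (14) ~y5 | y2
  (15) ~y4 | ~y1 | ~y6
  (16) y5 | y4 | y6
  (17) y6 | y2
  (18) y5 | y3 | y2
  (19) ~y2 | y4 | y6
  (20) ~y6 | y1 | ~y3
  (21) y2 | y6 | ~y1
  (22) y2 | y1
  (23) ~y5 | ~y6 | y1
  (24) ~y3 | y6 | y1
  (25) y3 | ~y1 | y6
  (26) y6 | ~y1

There are 2^6 = 64 truth assignments over (y1, y2, y3, y4, y5, y6).
Split on y4. With y4 = 1, the clauses containing y4 are satisfied and ~y4 drops from the rest; 2 of the 2^5 = 32 assignments to the other variables satisfy what remains.
With y4 = 0, by the same count on the reduced clause set, 0 assignments work.
(One model: y1=F, y2=T, y3=F, y4=T, y5=F, y6=F.)
Total: 2 + 0 = 2.

2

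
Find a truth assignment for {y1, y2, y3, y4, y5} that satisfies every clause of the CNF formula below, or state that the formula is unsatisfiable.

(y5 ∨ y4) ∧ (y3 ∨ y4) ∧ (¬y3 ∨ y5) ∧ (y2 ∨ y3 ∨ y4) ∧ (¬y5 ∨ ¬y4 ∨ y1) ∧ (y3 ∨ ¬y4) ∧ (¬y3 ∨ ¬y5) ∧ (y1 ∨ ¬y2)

UNSATISFIABLE

Suppose y5 = True.
The clause (¬y3) is unit, so y3 = False.
The clause (y4) is unit, so y4 = True.
That conflicts with the unit clause (¬y4).
Backtrack on y5: now try y5 = False.
The clause (y4) is unit, so y4 = True.
The clause (¬y3) is unit, so y3 = False.
That conflicts with the unit clause (y3).
Neither y5 = True nor y5 = False works.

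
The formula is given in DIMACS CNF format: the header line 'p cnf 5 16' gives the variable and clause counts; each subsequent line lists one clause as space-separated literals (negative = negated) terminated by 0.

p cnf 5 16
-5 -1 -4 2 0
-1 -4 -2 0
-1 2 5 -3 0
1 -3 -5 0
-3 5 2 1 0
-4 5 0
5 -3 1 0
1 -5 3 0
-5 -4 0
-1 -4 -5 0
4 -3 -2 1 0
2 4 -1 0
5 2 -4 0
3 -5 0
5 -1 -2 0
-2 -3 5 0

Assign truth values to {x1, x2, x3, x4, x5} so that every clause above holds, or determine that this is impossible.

Branch on x4: set x4 = False.
Branch on x2: set x2 = False.
(¬x1) alone gives x1 = False.
Branch on x3: set x3 = False.
(¬x5) alone gives x5 = False.
This assignment satisfies each clause.

x1=False, x2=False, x3=False, x4=False, x5=False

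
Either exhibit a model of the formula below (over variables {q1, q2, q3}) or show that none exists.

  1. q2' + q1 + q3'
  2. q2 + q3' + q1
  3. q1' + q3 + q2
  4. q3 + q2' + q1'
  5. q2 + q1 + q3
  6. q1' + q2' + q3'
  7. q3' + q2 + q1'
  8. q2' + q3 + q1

Try q2 = 0.
Try q3 = 0.
(q1') alone gives q1 = 0.
That conflicts with the unit clause (q1).
So q3 must be the other value — set q3 = 1.
(q1) alone gives q1 = 1.
That conflicts with the unit clause (q1').
Neither q3 = 1 nor q3 = 0 works.
So q2 must be the other value — set q2 = 1.
Try q1 = 1.
(q3) alone gives q3 = 1.
That conflicts with the unit clause (q3').
So q1 must be the other value — set q1 = 0.
(q3') alone gives q3 = 0.
That conflicts with the unit clause (q3).
Neither q1 = 1 nor q1 = 0 works.
Neither q2 = 1 nor q2 = 0 works.

UNSATISFIABLE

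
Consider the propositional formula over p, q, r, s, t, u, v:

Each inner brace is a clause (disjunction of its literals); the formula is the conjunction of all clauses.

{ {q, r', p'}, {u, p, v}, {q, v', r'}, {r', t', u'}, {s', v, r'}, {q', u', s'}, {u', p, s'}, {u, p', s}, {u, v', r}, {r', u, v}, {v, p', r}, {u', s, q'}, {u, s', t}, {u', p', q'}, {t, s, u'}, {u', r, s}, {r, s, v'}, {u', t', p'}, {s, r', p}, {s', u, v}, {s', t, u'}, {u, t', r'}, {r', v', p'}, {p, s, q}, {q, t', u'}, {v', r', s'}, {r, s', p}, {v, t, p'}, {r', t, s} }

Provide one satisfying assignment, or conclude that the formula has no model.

UNSATISFIABLE

Branch on q: set q = 1.
Branch on u: set u = 0.
Branch on p: set p = 1.
From the singleton clause (s), s = 1.
From the singleton clause (t), t = 1.
From the singleton clause (v), v = 1.
From the singleton clause (r), r = 1.
That conflicts with the unit clause (r').
So p must be the other value — set p = 0.
From the singleton clause (v), v = 1.
From the singleton clause (r), r = 1.
From the singleton clause (s), s = 1.
That conflicts with the unit clause (s').
Both values of p lead to a conflict.
So u must be the other value — set u = 1.
From the singleton clause (s'), s = 0.
That conflicts with the unit clause (s).
Both values of u lead to a conflict.
So q must be the other value — set q = 0.
Branch on r: set r = 0.
Branch on u: set u = 1.
From the singleton clause (s), s = 1.
From the singleton clause (p), p = 1.
From the singleton clause (v), v = 1.
From the singleton clause (t'), t = 0.
That conflicts with the unit clause (t).
So u must be the other value — set u = 0.
From the singleton clause (v'), v = 0.
From the singleton clause (p), p = 1.
That conflicts with the unit clause (p').
Both values of u lead to a conflict.
So r must be the other value — set r = 1.
From the singleton clause (p'), p = 0.
From the singleton clause (v'), v = 0.
From the singleton clause (u), u = 1.
From the singleton clause (t'), t = 0.
From the singleton clause (s'), s = 0.
That conflicts with the unit clause (s).
Both values of r lead to a conflict.
Both values of q lead to a conflict.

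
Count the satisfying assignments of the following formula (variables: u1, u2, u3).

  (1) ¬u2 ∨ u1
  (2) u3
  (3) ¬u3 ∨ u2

1

There are 2^3 = 8 truth assignments over (u1, u2, u3).
Split on u2. With u2 = True, the clauses containing u2 are satisfied and ¬u2 drops from the rest; 1 of the 2^2 = 4 assignments to the other variables satisfy what remains.
With u2 = False, by the same count on the reduced clause set, 0 assignments work.
Total: 1 + 0 = 1.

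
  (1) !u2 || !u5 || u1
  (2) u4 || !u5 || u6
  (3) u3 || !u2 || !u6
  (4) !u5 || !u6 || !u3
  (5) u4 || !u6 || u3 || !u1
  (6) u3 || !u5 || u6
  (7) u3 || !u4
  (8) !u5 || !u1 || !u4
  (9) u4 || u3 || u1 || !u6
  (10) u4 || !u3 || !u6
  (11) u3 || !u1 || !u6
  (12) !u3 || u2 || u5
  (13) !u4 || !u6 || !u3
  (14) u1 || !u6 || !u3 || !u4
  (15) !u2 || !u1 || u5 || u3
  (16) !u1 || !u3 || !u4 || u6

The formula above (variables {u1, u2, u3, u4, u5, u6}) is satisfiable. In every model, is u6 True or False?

Suppose u6 = true.
Case u3 = true:
From the singleton clause (!u5), u5 = false.
From the singleton clause (u4), u4 = true.
That conflicts with the unit clause (!u4).
Undo u3 and try u3 = false.
From the singleton clause (!u2), u2 = false.
From the singleton clause (!u4), u4 = false.
From the singleton clause (!u1), u1 = false.
That conflicts with the unit clause (u1).
Either choice for u3 ends in contradiction.
So every satisfying assignment has u6 = False.

False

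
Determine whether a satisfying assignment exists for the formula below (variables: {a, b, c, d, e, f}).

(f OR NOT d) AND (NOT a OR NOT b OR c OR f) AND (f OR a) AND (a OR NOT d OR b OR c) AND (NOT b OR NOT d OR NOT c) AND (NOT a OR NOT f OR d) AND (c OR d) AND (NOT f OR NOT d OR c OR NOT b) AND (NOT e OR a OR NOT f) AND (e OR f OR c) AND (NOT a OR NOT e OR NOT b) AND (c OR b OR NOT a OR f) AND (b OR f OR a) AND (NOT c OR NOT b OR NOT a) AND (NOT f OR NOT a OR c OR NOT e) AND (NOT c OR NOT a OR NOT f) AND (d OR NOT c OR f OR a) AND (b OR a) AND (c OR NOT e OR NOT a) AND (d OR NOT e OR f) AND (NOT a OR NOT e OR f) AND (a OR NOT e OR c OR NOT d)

Yes

Try f = true.
Try a = true.
From the singleton clause (d), d = true.
From the singleton clause (NOT c), c = false.
From the singleton clause (NOT b), b = false.
From the singleton clause (NOT e), e = false.
All clauses are satisfied.
A satisfying assignment: a=true, b=false, c=false, d=true, e=false, f=true.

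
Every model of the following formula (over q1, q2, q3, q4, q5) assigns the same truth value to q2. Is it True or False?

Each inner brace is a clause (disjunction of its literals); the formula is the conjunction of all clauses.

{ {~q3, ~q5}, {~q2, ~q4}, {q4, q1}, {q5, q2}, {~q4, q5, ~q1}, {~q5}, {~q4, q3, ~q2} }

True

Suppose q2 = 0.
From the singleton clause (q5), q5 = 1.
That conflicts with the unit clause (~q5).
So every satisfying assignment has q2 = True.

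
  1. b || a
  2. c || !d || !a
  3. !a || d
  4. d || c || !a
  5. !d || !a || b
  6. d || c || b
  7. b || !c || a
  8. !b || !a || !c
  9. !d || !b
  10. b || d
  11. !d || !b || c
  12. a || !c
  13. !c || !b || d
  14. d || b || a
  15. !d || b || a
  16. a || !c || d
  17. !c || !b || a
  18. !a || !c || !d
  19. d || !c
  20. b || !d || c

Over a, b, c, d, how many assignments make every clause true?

There are 2^4 = 16 truth assignments over (a, b, c, d).
Check each against the 20 clauses (columns in the order a, b, c, d):
  F F F F  ✗ fails (b || a)
  F F F T  ✗ fails (b || a)
  F F T F  ✗ fails (b || a)
  F F T T  ✗ fails (b || a)
  F T F F  ✓ satisfies all
  F T F T  ✗ fails (!d || !b)
  F T T F  ✗ fails (a || !c)
  F T T T  ✗ fails (!d || !b)
  T F F F  ✗ fails (!a || d)
  T F F T  ✗ fails (c || !d || !a)
  T F T F  ✗ fails (!a || d)
  T F T T  ✗ fails (!d || !a || b)
  T T F F  ✗ fails (!a || d)
  T T F T  ✗ fails (c || !d || !a)
  T T T F  ✗ fails (!a || d)
  T T T T  ✗ fails (!b || !a || !c)
1 of the 16 rows is a model.

1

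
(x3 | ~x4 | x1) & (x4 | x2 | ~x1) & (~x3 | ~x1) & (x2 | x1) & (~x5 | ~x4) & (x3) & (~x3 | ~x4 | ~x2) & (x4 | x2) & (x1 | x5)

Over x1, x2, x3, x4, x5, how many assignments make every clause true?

There are 2^5 = 32 truth assignments over (x1, x2, x3, x4, x5).
Split on x1. With x1 = 1, the clauses containing x1 are satisfied and ~x1 drops from the rest; 0 of the 2^4 = 16 assignments to the other variables satisfy what remains.
With x1 = 0, by the same count on the reduced clause set, 1 assignment works.
(One model: x1=F, x2=T, x3=T, x4=F, x5=T.)
Total: 0 + 1 = 1.

1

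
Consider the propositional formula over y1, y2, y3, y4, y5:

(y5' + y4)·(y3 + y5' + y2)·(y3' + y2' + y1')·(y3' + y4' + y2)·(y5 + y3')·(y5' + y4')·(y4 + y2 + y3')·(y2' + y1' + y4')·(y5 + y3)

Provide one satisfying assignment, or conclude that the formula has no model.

Branch on y5: set y5 = 0.
Unit clause (y3') forces y3 = 0.
That conflicts with the unit clause (y3).
Undo y5 and try y5 = 1.
Unit clause (y4) forces y4 = 1.
That conflicts with the unit clause (y4').
Neither y5 = 1 nor y5 = 0 works.

UNSATISFIABLE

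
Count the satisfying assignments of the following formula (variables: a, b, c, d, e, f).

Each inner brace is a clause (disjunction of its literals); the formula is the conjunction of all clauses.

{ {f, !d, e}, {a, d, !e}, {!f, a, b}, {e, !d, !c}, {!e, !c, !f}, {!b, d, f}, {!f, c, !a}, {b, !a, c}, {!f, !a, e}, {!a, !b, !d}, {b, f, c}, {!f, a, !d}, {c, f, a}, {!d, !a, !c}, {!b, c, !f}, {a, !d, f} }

4

There are 2^6 = 64 truth assignments over (a, b, c, d, e, f).
Split on f. With f = true, the clauses containing f are satisfied and !f drops from the rest; 1 of the 2^5 = 32 assignments to the other variables satisfy what remains.
With f = false, by the same count on the reduced clause set, 3 assignments work.
(One model: a=F, b=F, c=T, d=F, e=F, f=F.)
Total: 1 + 3 = 4.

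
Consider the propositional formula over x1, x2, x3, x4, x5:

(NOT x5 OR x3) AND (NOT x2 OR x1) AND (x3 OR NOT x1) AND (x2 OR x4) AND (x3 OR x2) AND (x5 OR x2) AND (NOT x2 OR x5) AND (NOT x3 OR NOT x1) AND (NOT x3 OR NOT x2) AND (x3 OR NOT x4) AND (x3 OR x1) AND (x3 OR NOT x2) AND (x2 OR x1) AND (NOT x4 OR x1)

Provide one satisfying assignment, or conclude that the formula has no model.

UNSATISFIABLE

Try x5 = false.
From the singleton clause (x2), x2 = true.
But (NOT x2) is also a unit clause — contradiction.
Undo x5 and try x5 = true.
From the singleton clause (x3), x3 = true.
From the singleton clause (NOT x1), x1 = false.
From the singleton clause (NOT x2), x2 = false.
But (x2) is also a unit clause — contradiction.
Neither x5 = true nor x5 = false works.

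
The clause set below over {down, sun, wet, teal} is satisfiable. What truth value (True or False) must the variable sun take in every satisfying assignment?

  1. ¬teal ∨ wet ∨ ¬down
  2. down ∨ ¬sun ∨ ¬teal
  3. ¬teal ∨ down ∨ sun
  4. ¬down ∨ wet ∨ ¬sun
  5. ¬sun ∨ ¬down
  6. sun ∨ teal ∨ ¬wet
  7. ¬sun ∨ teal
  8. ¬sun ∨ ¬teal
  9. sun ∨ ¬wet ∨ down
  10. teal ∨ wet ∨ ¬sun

False

Suppose sun = True.
From the singleton clause (¬down), down = False.
From the singleton clause (¬teal), teal = False.
That conflicts with the unit clause (teal).
So every satisfying assignment has sun = False.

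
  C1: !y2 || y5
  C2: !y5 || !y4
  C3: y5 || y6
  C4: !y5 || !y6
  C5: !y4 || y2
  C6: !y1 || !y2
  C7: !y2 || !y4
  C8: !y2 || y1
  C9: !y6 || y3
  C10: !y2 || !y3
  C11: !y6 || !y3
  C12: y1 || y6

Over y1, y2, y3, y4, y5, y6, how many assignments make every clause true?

2

There are 2^6 = 64 truth assignments over (y1, y2, y3, y4, y5, y6).
Split on y2. With y2 = true, the clauses containing y2 are satisfied and !y2 drops from the rest; 0 of the 2^5 = 32 assignments to the other variables satisfy what remains.
With y2 = false, by the same count on the reduced clause set, 2 assignments work.
(One model: y1=T, y2=F, y3=F, y4=F, y5=T, y6=F.)
Total: 0 + 2 = 2.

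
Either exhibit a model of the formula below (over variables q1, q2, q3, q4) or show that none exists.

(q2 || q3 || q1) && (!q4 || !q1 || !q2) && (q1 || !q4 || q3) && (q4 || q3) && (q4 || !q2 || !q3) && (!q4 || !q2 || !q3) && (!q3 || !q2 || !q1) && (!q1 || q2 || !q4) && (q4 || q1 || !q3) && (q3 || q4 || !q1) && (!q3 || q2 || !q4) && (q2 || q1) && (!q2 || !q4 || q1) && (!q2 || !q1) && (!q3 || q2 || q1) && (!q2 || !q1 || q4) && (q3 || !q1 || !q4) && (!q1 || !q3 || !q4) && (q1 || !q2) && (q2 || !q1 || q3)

q1: true, q2: false, q3: true, q4: false

Try q4 = false.
The clause (q3) is unit, so q3 = true.
The clause (!q2) is unit, so q2 = false.
The clause (q1) is unit, so q1 = true.
This assignment satisfies each clause.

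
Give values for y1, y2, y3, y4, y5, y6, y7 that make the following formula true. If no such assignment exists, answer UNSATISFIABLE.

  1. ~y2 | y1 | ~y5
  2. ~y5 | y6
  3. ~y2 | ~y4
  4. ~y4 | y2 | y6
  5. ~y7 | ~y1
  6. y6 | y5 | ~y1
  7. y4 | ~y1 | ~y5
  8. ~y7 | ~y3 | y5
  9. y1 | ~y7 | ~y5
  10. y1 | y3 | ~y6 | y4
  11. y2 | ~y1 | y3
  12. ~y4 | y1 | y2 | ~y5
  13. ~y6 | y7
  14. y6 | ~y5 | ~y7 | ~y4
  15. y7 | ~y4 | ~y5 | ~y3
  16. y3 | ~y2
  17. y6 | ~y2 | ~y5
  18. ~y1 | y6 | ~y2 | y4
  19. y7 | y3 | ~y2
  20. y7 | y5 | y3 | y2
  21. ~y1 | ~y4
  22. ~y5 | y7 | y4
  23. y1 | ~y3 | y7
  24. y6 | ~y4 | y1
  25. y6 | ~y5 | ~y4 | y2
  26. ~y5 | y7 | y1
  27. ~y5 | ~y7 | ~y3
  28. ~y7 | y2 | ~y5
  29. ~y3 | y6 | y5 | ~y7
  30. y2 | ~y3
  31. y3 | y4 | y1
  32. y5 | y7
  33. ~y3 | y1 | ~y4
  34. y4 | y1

Try y5 = 0.
Unit clause (y7) forces y7 = 1.
Unit clause (~y1) forces y1 = 0.
Unit clause (~y3) forces y3 = 0.
Unit clause (~y2) forces y2 = 0.
Unit clause (y4) forces y4 = 1.
Unit clause (y6) forces y6 = 1.
Every clause now holds.

y1: 0, y2: 0, y3: 0, y4: 1, y5: 0, y6: 1, y7: 1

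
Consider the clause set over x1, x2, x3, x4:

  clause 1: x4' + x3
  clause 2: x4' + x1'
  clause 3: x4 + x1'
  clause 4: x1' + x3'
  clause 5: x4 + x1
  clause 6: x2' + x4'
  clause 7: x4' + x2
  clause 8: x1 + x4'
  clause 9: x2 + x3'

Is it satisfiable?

Branch on x4: set x4 = 0.
The clause (x1') is unit, so x1 = 0.
That conflicts with the unit clause (x1).
Undo x4 and try x4 = 1.
The clause (x3) is unit, so x3 = 1.
The clause (x1') is unit, so x1 = 0.
That conflicts with the unit clause (x1).
Both values of x4 lead to a conflict.
No assignment satisfies every clause.

Unsatisfiable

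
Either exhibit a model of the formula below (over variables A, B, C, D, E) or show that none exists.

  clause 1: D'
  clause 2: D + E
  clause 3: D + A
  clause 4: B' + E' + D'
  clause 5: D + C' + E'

Unit clause (D') forces D = 0.
Unit clause (E) forces E = 1.
Unit clause (A) forces A = 1.
Unit clause (C') forces C = 0.
No clause remains; B is free.

A ↦ 1,  B ↦ 0,  C ↦ 0,  D ↦ 0,  E ↦ 1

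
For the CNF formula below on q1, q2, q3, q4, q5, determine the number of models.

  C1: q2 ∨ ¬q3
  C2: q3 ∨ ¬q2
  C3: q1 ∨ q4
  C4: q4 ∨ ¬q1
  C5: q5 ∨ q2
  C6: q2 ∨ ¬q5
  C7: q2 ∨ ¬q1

There are 2^5 = 32 truth assignments over (q1, q2, q3, q4, q5).
Split on q2. With q2 = True, the clauses containing q2 are satisfied and ¬q2 drops from the rest; 4 of the 2^4 = 16 assignments to the other variables satisfy what remains.
With q2 = False, by the same count on the reduced clause set, 0 assignments work.
(One model: q1=F, q2=T, q3=T, q4=T, q5=F.)
Total: 4 + 0 = 4.

4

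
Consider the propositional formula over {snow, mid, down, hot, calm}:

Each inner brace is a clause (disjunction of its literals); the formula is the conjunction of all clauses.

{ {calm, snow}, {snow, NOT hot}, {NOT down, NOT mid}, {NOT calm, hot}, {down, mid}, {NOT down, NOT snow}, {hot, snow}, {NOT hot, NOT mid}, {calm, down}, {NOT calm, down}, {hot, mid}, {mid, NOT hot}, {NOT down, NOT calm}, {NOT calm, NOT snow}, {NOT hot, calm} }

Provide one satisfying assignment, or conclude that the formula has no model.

Suppose calm = true.
(hot) alone gives hot = true.
(snow) alone gives snow = true.
Now (NOT snow) is unsatisfied and unit — conflict.
Backtrack on calm: now try calm = false.
(snow) alone gives snow = true.
(NOT down) alone gives down = false.
Now (down) is unsatisfied and unit — conflict.
Neither calm = true nor calm = false works.

UNSATISFIABLE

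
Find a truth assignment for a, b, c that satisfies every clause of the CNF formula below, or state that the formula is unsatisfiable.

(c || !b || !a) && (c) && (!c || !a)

a=false; b=false; c=true

From the singleton clause (c), c = true.
From the singleton clause (!a), a = false.
Every clause is now satisfied; b is unconstrained.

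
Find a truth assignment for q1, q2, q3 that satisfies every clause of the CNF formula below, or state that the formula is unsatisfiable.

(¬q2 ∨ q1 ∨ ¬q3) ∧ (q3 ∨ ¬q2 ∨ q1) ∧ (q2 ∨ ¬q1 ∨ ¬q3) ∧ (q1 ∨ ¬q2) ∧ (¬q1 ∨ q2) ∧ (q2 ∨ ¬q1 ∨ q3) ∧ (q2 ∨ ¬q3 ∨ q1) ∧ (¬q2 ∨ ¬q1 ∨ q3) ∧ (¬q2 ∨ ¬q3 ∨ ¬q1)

Case q1 = False:
From the singleton clause (¬q2), q2 = False.
From the singleton clause (¬q3), q3 = False.
Every clause now holds.

q1: False, q2: False, q3: False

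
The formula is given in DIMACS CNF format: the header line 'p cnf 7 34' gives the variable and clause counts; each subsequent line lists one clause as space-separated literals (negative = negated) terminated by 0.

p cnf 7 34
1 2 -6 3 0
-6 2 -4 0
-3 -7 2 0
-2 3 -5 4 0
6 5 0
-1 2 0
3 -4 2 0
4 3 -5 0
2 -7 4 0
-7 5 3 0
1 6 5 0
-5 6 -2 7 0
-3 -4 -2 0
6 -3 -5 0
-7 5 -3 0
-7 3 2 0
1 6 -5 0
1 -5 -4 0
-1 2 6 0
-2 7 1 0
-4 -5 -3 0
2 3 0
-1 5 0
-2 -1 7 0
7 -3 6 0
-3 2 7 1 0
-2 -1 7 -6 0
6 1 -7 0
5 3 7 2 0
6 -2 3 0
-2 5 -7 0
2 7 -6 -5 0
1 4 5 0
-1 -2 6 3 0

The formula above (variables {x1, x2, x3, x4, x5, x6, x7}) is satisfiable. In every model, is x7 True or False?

Suppose x7 = False.
Suppose x6 = True.
Suppose x2 = True.
(x1) alone gives x1 = True.
Now (¬x1) is unsatisfied and unit — conflict.
That branch fails; take x2 = False instead.
(¬x4) alone gives x4 = False.
(¬x1) alone gives x1 = False.
(x3) alone gives x3 = True.
Now (¬x3) is unsatisfied and unit — conflict.
Both values of x2 lead to a conflict.
That branch fails; take x6 = False instead.
(x5) alone gives x5 = True.
(¬x2) alone gives x2 = False.
(¬x1) alone gives x1 = False.
Now (x1) is unsatisfied and unit — conflict.
Both values of x6 lead to a conflict.
So every satisfying assignment has x7 = True.

True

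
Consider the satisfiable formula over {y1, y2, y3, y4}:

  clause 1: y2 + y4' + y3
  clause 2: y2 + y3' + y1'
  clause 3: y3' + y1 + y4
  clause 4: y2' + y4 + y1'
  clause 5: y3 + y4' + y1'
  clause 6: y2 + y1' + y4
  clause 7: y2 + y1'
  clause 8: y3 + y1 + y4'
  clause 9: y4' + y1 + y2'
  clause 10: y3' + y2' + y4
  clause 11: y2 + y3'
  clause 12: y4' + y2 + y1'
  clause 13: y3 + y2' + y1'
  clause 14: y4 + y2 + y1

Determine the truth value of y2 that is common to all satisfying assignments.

True

Suppose y2 = 0.
(y1') alone gives y1 = 0.
(y3') alone gives y3 = 0.
(y4') alone gives y4 = 0.
But (y4) is also a unit clause — contradiction.
So every satisfying assignment has y2 = True.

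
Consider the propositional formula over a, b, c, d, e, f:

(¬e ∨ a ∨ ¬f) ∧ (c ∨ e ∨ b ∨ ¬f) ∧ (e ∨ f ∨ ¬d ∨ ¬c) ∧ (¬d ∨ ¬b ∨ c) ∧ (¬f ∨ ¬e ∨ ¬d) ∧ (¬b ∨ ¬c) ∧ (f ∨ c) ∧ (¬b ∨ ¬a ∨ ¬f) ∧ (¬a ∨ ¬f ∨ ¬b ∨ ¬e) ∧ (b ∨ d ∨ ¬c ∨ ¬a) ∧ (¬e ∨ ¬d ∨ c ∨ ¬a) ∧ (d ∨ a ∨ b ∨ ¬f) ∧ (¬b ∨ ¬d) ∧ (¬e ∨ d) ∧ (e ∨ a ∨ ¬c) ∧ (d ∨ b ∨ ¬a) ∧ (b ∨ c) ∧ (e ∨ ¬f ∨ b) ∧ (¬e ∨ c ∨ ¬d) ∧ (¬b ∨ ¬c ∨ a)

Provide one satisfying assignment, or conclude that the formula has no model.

a ↦ True, b ↦ False, c ↦ True, d ↦ True, e ↦ True, f ↦ False

Try b = False.
From the singleton clause (c), c = True.
Try d = True.
Try e = True.
From the singleton clause (¬f), f = False.
All clauses hold; a can take either value.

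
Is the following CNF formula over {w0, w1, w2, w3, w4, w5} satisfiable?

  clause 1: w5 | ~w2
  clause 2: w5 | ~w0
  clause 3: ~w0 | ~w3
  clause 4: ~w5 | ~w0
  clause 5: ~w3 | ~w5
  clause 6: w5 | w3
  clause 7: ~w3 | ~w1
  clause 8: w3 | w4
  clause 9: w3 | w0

Try w5 = 0.
From the singleton clause (~w2), w2 = 0.
From the singleton clause (~w0), w0 = 0.
From the singleton clause (w3), w3 = 1.
From the singleton clause (~w1), w1 = 0.
No clause remains; w4 is free.
A satisfying assignment: w0 ↦ 0; w1 ↦ 0; w2 ↦ 0; w3 ↦ 1; w4 ↦ 0; w5 ↦ 0.

Yes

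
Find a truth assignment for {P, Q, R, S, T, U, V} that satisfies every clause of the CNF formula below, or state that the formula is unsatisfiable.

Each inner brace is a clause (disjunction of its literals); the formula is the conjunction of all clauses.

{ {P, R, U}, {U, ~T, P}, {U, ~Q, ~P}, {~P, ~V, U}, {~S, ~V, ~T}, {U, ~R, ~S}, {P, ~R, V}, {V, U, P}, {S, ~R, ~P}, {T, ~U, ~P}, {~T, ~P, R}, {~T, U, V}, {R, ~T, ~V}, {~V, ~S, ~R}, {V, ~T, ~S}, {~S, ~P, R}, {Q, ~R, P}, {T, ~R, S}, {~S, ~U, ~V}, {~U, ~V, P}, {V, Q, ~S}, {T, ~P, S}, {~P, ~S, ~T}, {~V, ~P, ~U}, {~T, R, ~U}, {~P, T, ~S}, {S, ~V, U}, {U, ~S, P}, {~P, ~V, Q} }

Case P = 0:
Case R = 0:
From the singleton clause (U), U = 1.
From the singleton clause (~V), V = 0.
From the singleton clause (~T), T = 0.
Case Q = 0:
From the singleton clause (~S), S = 0.
Every clause now holds.

P=0, Q=0, R=0, S=0, T=0, U=1, V=0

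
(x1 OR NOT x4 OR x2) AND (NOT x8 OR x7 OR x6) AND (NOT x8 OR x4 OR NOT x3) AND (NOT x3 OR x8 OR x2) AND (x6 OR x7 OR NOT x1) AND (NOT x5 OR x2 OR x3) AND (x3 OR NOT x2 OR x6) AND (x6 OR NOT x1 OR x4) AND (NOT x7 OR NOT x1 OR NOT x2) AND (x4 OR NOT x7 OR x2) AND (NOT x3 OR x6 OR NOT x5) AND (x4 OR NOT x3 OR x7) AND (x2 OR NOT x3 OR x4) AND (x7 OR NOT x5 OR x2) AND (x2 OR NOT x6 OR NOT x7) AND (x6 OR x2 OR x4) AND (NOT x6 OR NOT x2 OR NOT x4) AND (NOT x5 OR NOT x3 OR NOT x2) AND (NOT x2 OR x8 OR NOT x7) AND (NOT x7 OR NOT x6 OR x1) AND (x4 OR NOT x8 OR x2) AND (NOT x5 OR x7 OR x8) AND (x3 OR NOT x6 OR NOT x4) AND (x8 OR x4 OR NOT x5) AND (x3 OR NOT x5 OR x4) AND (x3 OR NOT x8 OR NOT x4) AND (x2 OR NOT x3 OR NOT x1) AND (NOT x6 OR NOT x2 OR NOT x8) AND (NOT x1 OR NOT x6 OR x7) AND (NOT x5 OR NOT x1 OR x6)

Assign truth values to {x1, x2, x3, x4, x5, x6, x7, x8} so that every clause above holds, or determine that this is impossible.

Case x1 = true:
Case x6 = false:
Unit clause (x7) forces x7 = true.
Unit clause (x4) forces x4 = true.
Unit clause (NOT x2) forces x2 = false.
Unit clause (NOT x3) forces x3 = false.
Unit clause (NOT x5) forces x5 = false.
Unit clause (NOT x8) forces x8 = false.
All clauses are satisfied.

x1=true,  x2=false,  x3=false,  x4=true,  x5=false,  x6=false,  x7=true,  x8=false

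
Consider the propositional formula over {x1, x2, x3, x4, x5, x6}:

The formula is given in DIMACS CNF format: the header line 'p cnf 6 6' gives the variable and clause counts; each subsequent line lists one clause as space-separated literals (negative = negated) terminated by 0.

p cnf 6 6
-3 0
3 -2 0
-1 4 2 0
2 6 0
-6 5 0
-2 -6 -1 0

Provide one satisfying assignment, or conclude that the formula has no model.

x1: False,  x2: False,  x3: False,  x4: True,  x5: True,  x6: True

From the singleton clause (¬x3), x3 = False.
From the singleton clause (¬x2), x2 = False.
From the singleton clause (x6), x6 = True.
From the singleton clause (x5), x5 = True.
Case x1 = False:
Every clause is now satisfied; x4 is unconstrained.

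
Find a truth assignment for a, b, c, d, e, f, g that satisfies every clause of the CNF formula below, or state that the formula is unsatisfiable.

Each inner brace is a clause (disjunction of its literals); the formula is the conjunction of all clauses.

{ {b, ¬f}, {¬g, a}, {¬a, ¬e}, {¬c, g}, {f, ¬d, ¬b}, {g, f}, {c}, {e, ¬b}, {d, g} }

The clause (c) is unit, so c = True.
The clause (g) is unit, so g = True.
The clause (a) is unit, so a = True.
The clause (¬e) is unit, so e = False.
The clause (¬b) is unit, so b = False.
The clause (¬f) is unit, so f = False.
Every clause is now satisfied; d is unconstrained.

a ↦ True, b ↦ False, c ↦ True, d ↦ False, e ↦ False, f ↦ False, g ↦ True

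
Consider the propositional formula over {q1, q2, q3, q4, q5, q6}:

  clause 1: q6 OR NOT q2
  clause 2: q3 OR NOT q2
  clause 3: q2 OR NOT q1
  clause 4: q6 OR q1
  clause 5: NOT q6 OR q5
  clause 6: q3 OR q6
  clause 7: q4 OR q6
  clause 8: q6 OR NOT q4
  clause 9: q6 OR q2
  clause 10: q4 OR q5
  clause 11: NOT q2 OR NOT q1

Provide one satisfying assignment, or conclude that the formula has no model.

Try q6 = true.
Unit clause (q5) forces q5 = true.
Try q3 = false.
Unit clause (NOT q2) forces q2 = false.
Unit clause (NOT q1) forces q1 = false.
Every clause is now satisfied; q4 is unconstrained.

q1=false,  q2=false,  q3=false,  q4=false,  q5=true,  q6=true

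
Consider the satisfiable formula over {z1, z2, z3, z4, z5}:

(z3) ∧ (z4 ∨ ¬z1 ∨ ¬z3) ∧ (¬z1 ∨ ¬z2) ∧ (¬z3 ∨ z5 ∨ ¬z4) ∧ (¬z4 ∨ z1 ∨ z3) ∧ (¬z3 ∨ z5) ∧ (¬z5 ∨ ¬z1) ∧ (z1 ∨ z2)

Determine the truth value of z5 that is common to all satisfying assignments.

Suppose z5 = False.
From the singleton clause (z3), z3 = True.
Now (¬z3) is unsatisfied and unit — conflict.
So every satisfying assignment has z5 = True.

True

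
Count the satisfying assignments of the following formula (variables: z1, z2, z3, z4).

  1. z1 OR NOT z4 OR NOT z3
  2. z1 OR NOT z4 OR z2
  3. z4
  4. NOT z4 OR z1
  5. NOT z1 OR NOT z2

There are 2^4 = 16 truth assignments over (z1, z2, z3, z4).
Split on z2. With z2 = true, the clauses containing z2 are satisfied and NOT z2 drops from the rest; 0 of the 2^3 = 8 assignments to the other variables satisfy what remains.
With z2 = false, by the same count on the reduced clause set, 2 assignments work.
(One model: z1=T, z2=F, z3=F, z4=T.)
Total: 0 + 2 = 2.

2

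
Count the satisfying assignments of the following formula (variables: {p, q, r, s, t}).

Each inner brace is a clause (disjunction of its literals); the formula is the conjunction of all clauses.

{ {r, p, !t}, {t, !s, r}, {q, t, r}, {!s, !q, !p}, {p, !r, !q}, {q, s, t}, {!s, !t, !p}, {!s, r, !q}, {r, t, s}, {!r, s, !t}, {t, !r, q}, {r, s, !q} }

There are 2^5 = 32 truth assignments over (p, q, r, s, t).
Split on t. With t = true, the clauses containing t are satisfied and !t drops from the rest; 2 of the 2^4 = 16 assignments to the other variables satisfy what remains.
With t = false, by the same count on the reduced clause set, 1 assignment works.
(One model: p=F, q=F, r=T, s=T, t=T.)
Total: 2 + 1 = 3.

3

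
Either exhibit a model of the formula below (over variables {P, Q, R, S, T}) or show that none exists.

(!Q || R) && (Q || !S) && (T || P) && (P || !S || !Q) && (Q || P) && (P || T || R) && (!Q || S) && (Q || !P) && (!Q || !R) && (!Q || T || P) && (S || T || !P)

UNSATISFIABLE

Case Q = false:
From the singleton clause (!S), S = false.
From the singleton clause (P), P = true.
That conflicts with the unit clause (!P).
Undo Q and try Q = true.
From the singleton clause (R), R = true.
That conflicts with the unit clause (!R).
Both values of Q lead to a conflict.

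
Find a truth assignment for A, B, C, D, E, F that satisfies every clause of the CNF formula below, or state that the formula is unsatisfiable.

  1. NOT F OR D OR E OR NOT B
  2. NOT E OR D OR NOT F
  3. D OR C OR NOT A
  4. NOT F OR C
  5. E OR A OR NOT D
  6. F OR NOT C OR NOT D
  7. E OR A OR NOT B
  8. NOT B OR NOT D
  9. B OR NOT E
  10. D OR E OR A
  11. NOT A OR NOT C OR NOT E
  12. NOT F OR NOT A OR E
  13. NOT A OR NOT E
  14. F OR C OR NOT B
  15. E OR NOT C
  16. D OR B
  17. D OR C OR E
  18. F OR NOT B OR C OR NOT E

A=false,  B=true,  C=true,  D=false,  E=true,  F=false

Suppose F = false.
Suppose C = true.
(NOT D) alone gives D = false.
(E) alone gives E = true.
(B) alone gives B = true.
(NOT A) alone gives A = false.
This assignment satisfies each clause.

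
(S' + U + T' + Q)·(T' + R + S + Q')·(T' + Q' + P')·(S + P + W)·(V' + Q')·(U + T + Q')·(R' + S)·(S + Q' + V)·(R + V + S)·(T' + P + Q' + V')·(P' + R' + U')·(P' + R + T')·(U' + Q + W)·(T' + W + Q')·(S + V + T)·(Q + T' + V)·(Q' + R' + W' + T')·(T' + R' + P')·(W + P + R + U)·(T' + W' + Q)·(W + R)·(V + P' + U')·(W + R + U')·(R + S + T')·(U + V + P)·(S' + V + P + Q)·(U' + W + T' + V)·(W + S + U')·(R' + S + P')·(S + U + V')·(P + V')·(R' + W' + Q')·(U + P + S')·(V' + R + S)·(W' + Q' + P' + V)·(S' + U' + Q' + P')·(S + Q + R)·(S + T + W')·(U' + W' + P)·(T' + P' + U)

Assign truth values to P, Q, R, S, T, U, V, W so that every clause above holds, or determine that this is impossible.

Suppose V = 1.
The clause (Q') is unit, so Q = 0.
The clause (P) is unit, so P = 1.
Suppose R = 1.
The clause (S) is unit, so S = 1.
The clause (U') is unit, so U = 0.
The clause (T') is unit, so T = 0.
All clauses hold; W can take either value.

P: 1, Q: 0, R: 1, S: 1, T: 0, U: 0, V: 1, W: 0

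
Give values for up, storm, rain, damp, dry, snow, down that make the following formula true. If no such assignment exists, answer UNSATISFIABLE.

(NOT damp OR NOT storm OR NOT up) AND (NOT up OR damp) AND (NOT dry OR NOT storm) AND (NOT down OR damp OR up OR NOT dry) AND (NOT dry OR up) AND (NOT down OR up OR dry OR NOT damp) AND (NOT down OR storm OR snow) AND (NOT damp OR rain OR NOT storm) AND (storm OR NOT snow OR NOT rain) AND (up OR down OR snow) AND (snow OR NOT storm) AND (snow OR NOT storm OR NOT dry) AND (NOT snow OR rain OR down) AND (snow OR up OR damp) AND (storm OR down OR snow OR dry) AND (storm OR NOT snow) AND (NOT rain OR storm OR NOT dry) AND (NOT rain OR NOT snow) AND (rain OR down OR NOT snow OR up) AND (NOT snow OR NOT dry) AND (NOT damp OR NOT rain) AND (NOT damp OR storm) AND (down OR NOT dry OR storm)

up ↦ false, storm ↦ true, rain ↦ false, damp ↦ false, dry ↦ false, snow ↦ true, down ↦ true

Suppose up = false.
The clause (NOT dry) is unit, so dry = false.
Suppose down = true.
The clause (NOT damp) is unit, so damp = false.
The clause (snow) is unit, so snow = true.
The clause (storm) is unit, so storm = true.
The clause (NOT rain) is unit, so rain = false.
All clauses are satisfied.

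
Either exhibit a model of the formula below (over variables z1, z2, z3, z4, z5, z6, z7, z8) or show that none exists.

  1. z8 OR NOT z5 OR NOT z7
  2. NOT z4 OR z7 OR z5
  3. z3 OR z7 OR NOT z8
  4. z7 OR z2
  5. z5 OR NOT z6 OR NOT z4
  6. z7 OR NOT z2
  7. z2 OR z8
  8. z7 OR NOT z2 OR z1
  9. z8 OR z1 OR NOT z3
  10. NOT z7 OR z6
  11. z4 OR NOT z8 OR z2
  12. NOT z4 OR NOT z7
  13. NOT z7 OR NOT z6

Suppose z7 = true.
The clause (z6) is unit, so z6 = true.
But (NOT z6) is also a unit clause — contradiction.
Undo z7 and try z7 = false.
The clause (z2) is unit, so z2 = true.
But (NOT z2) is also a unit clause — contradiction.
Either choice for z7 ends in contradiction.

UNSATISFIABLE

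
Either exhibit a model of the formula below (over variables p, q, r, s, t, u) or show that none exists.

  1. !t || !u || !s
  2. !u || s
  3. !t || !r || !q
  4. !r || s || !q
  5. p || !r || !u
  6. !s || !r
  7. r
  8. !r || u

The clause (r) is unit, so r = true.
The clause (!s) is unit, so s = false.
The clause (!u) is unit, so u = false.
That conflicts with the unit clause (u).

UNSATISFIABLE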